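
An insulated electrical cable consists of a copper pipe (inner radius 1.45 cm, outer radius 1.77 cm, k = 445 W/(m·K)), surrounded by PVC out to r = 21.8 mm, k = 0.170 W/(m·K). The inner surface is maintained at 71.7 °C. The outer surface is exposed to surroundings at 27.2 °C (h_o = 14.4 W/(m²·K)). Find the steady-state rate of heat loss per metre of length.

Resistance network (inner→outer):
  R'_copper = ln(0.0177/0.0145)/(2πk) = 0.1994/(2π·445) = 7.132×10^-5 m·K/W
  R'_PVC = ln(0.0218/0.0177)/(2πk) = 0.2083/(2π·0.170) = 0.1951 m·K/W
  R'_conv,out = 1/(2πr h) = 1/(2π·0.0218·14.4) = 0.5070 m·K/W
ΣR = 7.132×10^-5 + 0.1951 + 0.5070 = 0.7022 m·K/W
Q' = ΔT/ΣR = (71.7 °C − 27.2 °C)/0.7022 = 63.4 W/m

Q' = 63.4 W/m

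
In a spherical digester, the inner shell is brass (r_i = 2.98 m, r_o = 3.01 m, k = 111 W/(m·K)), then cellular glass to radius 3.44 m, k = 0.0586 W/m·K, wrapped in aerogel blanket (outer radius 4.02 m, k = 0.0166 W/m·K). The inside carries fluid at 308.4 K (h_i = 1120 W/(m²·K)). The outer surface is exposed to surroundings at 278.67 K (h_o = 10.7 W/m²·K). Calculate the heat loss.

Q = 115 W

Resistance network (inner→outer):
  R_conv,in = 1/(4πr²h) = 1/(4π·2.98²·1120) = 8.001×10^-6 K/W
  R_brass = (1/2.98 − 1/3.01)/(4πk) = 0.003345/(4π·111) = 2.398×10^-6 K/W
  R_cellular glass = (1/3.01 − 1/3.44)/(4πk) = 0.04153/(4π·0.0586) = 0.05639 K/W
  R_aerogel blanket = (1/3.44 − 1/4.02)/(4πk) = 0.04194/(4π·0.0166) = 0.2011 K/W
  R_conv,out = 1/(4πr²h) = 1/(4π·4.02²·10.7) = 4.602×10^-4 K/W
ΣR = 8.001×10^-6 + 2.398×10^-6 + 0.05639 + 0.2011 + 4.602×10^-4 = 0.2580 K/W
Q = ΔT/ΣR = (308.4 K − 278.67 K)/0.2580 = 115 W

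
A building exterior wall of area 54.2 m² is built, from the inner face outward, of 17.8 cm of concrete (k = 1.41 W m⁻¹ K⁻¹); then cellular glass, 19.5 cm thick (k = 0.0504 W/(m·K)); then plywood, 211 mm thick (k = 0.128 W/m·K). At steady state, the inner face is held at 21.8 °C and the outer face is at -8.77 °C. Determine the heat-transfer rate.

Series thermal resistances, inner to outer:
  R_concrete = L/(kA) = 0.178/(1.41·54.2) = 0.002329 K/W
  R_cellular glass = L/(kA) = 0.195/(0.0504·54.2) = 0.07138 K/W
  R_plywood = L/(kA) = 0.211/(0.128·54.2) = 0.03041 K/W
ΣR = 0.002329 + 0.07138 + 0.03041 = 0.1041 K/W
Q = ΔT/ΣR = (21.8 °C − -8.77 °C)/0.1041 = 294 W

Q = 294 W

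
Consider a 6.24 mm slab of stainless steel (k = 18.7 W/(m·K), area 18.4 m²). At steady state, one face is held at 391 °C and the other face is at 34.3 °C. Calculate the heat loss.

Q = 1.97×10^7 W

Q = kA·ΔT/L = 18.7 × 18.4 × |391 °C − 34.3 °C| / 0.00624 = 1.97×10^7 W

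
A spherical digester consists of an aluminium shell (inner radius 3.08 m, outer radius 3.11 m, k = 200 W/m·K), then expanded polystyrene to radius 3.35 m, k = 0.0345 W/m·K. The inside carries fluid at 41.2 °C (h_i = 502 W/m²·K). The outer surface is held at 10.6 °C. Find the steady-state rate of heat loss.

Q = 576 W

Resistance network (inner→outer):
  R_conv,in = 1/(4πr²h) = 1/(4π·3.08²·502) = 1.671×10^-5 K/W
  R_aluminium = (1/3.08 − 1/3.11)/(4πk) = 0.003132/(4π·200) = 1.246×10^-6 K/W
  R_expanded polystyrene = (1/3.11 − 1/3.35)/(4πk) = 0.02304/(4π·0.0345) = 0.05313 K/W
ΣR = 1.671×10^-5 + 1.246×10^-6 + 0.05313 = 0.05315 K/W
Q = ΔT/ΣR = (41.2 °C − 10.6 °C)/0.05315 = 576 W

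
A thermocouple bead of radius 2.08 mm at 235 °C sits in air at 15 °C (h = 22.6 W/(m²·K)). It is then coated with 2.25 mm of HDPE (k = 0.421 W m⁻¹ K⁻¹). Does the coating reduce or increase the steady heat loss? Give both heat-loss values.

Critical radius for a sphere: r_cr = 2k/h = 0.0373 m = 3.73 cm.
Outer radius after coating: r₂ = 0.00208 + 0.00225 = 0.00433 m.
Since r₁ < r_cr and r₂ ≤ r_cr, the coating moves toward the maximum at r_cr — heat loss rises.
Bare: R = 1/(4πr₁²h) = 813.9 K/W; Q = 220/813.9 = 0.270 W.
Coated: R = R_cond + R_conv = 235.0 K/W; Q = 220/235.0 = 0.936 W.

increases: 0.270 → 0.936 W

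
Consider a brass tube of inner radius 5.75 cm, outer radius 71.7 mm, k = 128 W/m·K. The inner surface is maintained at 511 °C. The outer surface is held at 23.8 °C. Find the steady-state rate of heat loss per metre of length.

Q' = 2πk·ΔT/ln(r₂/r₁) = 2π × 128 × 487.2 / ln(0.0717/0.0575) = 1.78×10^6 W/m

Q' = 1780 kW/m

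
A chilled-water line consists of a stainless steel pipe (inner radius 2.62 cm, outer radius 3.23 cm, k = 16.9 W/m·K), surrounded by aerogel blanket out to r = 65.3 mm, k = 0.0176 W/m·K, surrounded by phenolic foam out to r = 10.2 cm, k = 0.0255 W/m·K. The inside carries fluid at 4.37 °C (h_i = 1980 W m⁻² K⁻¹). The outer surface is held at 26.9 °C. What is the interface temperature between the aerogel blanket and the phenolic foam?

Resistance network (inner→outer):
  R'_conv,in = 1/(2πr h) = 1/(2π·0.0262·1980) = 0.003068 m·K/W
  R'_stainless steel = ln(0.0323/0.0262)/(2πk) = 0.2093/(2π·16.9) = 0.001971 m·K/W
  R'_aerogel blanket = ln(0.0653/0.0323)/(2πk) = 0.7039/(2π·0.0176) = 6.366 m·K/W
  R'_phenolic foam = ln(0.102/0.0653)/(2πk) = 0.4460/(2π·0.0255) = 2.784 m·K/W
ΣR = 0.003068 + 0.001971 + 6.366 + 2.784 = 9.155 m·K/W
Q' = ΔT/ΣR = (4.37 °C − 26.9 °C)/9.155 = -2.461 W/m
From the inner boundary to the aerogel blanket/phenolic foam interface, ΣR_partial = 6.371 m·K/W.
T_interface = T_in − Q'·ΣR_partial = 4.37 °C − (-2.461)(6.371) = 20.0 °C

T = 20.0 °C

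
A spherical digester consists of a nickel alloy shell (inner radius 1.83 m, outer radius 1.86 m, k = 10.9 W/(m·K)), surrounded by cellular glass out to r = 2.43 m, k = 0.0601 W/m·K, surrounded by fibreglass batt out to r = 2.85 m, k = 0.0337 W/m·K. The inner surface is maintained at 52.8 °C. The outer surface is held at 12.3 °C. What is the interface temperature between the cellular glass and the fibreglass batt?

Series thermal resistances, inner to outer:
  R_nickel alloy = (1/1.83 − 1/1.86)/(4πk) = 0.008814/(4π·10.9) = 6.435×10^-5 K/W
  R_cellular glass = (1/1.86 − 1/2.43)/(4πk) = 0.1261/(4π·0.0601) = 0.1670 K/W
  R_fibreglass batt = (1/2.43 − 1/2.85)/(4πk) = 0.06065/(4π·0.0337) = 0.1432 K/W
ΣR = 6.435×10^-5 + 0.1670 + 0.1432 = 0.3103 K/W
Q = ΔT/ΣR = (52.8 °C − 12.3 °C)/0.3103 = 130.5 W
From the inner boundary to the cellular glass/fibreglass batt interface, ΣR_partial = 0.1671 K/W.
T_interface = T_in − Q·ΣR_partial = 52.8 °C − (130.5)(0.1671) = 31.0 °C

T = 31.0 °C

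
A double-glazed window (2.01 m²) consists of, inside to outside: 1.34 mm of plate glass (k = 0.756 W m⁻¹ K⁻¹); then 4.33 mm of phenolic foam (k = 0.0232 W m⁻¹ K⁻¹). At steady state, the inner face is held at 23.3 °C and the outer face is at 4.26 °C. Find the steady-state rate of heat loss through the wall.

Resistance network (inner→outer):
  R_plate glass = L/(kA) = 0.00134/(0.756·2.01) = 8.818×10^-4 K/W
  R_phenolic foam = L/(kA) = 0.00433/(0.0232·2.01) = 0.09285 K/W
ΣR = 8.818×10^-4 + 0.09285 = 0.09373 K/W
Q = ΔT/ΣR = (23.3 °C − 4.26 °C)/0.09373 = 203 W

Q = 203 W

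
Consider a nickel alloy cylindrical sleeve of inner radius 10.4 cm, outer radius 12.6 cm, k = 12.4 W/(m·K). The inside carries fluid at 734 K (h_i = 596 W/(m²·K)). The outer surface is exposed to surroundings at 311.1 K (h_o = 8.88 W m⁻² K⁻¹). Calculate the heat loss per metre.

Treat each layer as a resistance in series:
  R'_conv,in = 1/(2πr h) = 1/(2π·0.104·596) = 0.002568 m·K/W
  R'_nickel alloy = ln(0.126/0.104)/(2πk) = 0.1919/(2π·12.4) = 0.002463 m·K/W
  R'_conv,out = 1/(2πr h) = 1/(2π·0.126·8.88) = 0.1422 m·K/W
ΣR = 0.002568 + 0.002463 + 0.1422 = 0.1472 m·K/W
Q' = ΔT/ΣR = (734 K − 311.1 K)/0.1472 = 2870 W/m

Q' = 2870 W/m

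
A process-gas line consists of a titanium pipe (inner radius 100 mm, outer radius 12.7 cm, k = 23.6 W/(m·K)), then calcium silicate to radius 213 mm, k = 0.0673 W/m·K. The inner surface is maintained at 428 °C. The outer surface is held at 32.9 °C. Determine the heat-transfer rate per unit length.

Resistance network (inner→outer):
  R'_titanium = ln(0.127/0.100)/(2πk) = 0.2390/(2π·23.6) = 0.001612 m·K/W
  R'_calcium silicate = ln(0.213/0.127)/(2πk) = 0.5171/(2π·0.0673) = 1.223 m·K/W
ΣR = 0.001612 + 1.223 = 1.225 m·K/W
Q' = ΔT/ΣR = (428 °C − 32.9 °C)/1.225 = 323 W/m

Q' = 323 W/m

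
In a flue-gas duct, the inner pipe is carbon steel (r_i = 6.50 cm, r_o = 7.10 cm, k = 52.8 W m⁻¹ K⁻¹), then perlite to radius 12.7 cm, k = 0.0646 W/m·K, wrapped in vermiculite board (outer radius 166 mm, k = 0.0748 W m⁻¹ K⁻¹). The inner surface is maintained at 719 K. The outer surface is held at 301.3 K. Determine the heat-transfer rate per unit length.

Resistance network (inner→outer):
  R'_carbon steel = ln(0.0710/0.0650)/(2πk) = 0.08829/(2π·52.8) = 2.661×10^-4 m·K/W
  R'_perlite = ln(0.127/0.0710)/(2πk) = 0.5815/(2π·0.0646) = 1.433 m·K/W
  R'_vermiculite board = ln(0.166/0.127)/(2πk) = 0.2678/(2π·0.0748) = 0.5698 m·K/W
ΣR = 2.661×10^-4 + 1.433 + 0.5698 = 2.003 m·K/W
Q' = ΔT/ΣR = (719 K − 301.3 K)/2.003 = 209 W/m

Q' = 209 W/m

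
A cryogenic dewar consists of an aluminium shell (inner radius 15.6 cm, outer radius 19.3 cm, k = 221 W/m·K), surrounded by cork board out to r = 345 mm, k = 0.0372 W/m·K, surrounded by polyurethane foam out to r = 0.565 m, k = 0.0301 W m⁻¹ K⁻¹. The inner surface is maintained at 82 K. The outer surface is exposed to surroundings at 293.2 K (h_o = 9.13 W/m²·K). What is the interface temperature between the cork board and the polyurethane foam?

T = 212.6 K

Treat each layer as a resistance in series:
  R_aluminium = (1/0.156 − 1/0.193)/(4πk) = 1.229/(4π·221) = 4.425×10^-4 K/W
  R_cork board = (1/0.193 − 1/0.345)/(4πk) = 2.283/(4π·0.0372) = 4.883 K/W
  R_polyurethane foam = (1/0.345 − 1/0.565)/(4πk) = 1.129/(4π·0.0301) = 2.984 K/W
  R_conv,out = 1/(4πr²h) = 1/(4π·0.565²·9.13) = 0.02730 K/W
ΣR = 4.425×10^-4 + 4.883 + 2.984 + 0.02730 = 7.895 K/W
Q = ΔT/ΣR = (82 K − 293.2 K)/7.895 = -26.75 W
From the inner boundary to the cork board/polyurethane foam interface, ΣR_partial = 4.883 K/W.
T_interface = T_in − Q·ΣR_partial = 82 K − (-26.75)(4.883) = 212.6 K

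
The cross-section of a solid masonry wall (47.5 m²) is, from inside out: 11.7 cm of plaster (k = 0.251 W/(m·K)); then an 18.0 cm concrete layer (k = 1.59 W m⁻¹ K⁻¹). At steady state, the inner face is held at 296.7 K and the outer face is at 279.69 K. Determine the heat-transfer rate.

Resistance network (inner→outer):
  R_plaster = L/(kA) = 0.117/(0.251·47.5) = 0.009813 K/W
  R_concrete = L/(kA) = 0.180/(1.59·47.5) = 0.002383 K/W
ΣR = 0.009813 + 0.002383 = 0.01220 K/W
Q = ΔT/ΣR = (296.7 K − 279.69 K)/0.01220 = 1390 W

Q = 1390 W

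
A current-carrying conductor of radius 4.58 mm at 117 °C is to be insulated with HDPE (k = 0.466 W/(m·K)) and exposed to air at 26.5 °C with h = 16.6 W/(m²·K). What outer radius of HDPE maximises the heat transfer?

For a cylinder, r_cr = k_ins/h = 0.466/16.6 = 0.0281 m = 2.81 cm

r_cr = 2.81 cm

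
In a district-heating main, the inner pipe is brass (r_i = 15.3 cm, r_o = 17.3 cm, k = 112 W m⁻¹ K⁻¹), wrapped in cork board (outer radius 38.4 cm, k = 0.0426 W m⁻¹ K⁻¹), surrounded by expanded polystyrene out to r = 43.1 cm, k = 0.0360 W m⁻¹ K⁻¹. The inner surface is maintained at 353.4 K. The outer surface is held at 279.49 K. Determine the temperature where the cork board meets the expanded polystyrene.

T = 290.3 K

Treat each layer as a resistance in series:
  R'_brass = ln(0.173/0.153)/(2πk) = 0.1229/(2π·112) = 1.746×10^-4 m·K/W
  R'_cork board = ln(0.384/0.173)/(2πk) = 0.7974/(2π·0.0426) = 2.979 m·K/W
  R'_expanded polystyrene = ln(0.431/0.384)/(2πk) = 0.1155/(2π·0.0360) = 0.5105 m·K/W
ΣR = 1.746×10^-4 + 2.979 + 0.5105 = 3.490 m·K/W
Q' = ΔT/ΣR = (353.4 K − 279.49 K)/3.490 = 21.18 W/m
From the inner boundary to the cork board/expanded polystyrene interface, ΣR_partial = 2.979 m·K/W.
T_interface = T_in − Q'·ΣR_partial = 353.4 K − (21.18)(2.979) = 290.3 K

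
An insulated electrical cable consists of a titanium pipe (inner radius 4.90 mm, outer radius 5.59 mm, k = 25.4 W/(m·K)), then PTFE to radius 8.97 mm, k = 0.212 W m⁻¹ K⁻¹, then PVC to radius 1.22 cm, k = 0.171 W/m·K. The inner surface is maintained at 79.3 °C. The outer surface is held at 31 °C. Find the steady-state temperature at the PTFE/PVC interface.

T = 52.5 °C

Resistance network (inner→outer):
  R'_titanium = ln(0.00559/0.00490)/(2πk) = 0.1317/(2π·25.4) = 8.255×10^-4 m·K/W
  R'_PTFE = ln(0.00897/0.00559)/(2πk) = 0.4729/(2π·0.212) = 0.3550 m·K/W
  R'_PVC = ln(0.0122/0.00897)/(2πk) = 0.3076/(2π·0.171) = 0.2862 m·K/W
ΣR = 8.255×10^-4 + 0.3550 + 0.2862 = 0.6420 m·K/W
Q' = ΔT/ΣR = (79.3 °C − 31 °C)/0.6420 = 75.23 W/m
From the inner boundary to the PTFE/PVC interface, ΣR_partial = 0.3558 m·K/W.
T_interface = T_in − Q'·ΣR_partial = 79.3 °C − (75.23)(0.3558) = 52.5 °C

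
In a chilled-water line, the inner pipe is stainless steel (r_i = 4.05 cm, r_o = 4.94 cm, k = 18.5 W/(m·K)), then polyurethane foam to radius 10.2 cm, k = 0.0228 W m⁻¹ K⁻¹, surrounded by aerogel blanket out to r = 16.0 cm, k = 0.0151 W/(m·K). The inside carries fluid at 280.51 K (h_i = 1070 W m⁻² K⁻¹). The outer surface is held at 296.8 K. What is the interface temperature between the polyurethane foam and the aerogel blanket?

Treat each layer as a resistance in series:
  R'_conv,in = 1/(2πr h) = 1/(2π·0.0405·1070) = 0.003673 m·K/W
  R'_stainless steel = ln(0.0494/0.0405)/(2πk) = 0.1986/(2π·18.5) = 0.001709 m·K/W
  R'_polyurethane foam = ln(0.102/0.0494)/(2πk) = 0.7250/(2π·0.0228) = 5.061 m·K/W
  R'_aerogel blanket = ln(0.160/0.102)/(2πk) = 0.4502/(2π·0.0151) = 4.745 m·K/W
ΣR = 0.003673 + 0.001709 + 5.061 + 4.745 = 9.811 m·K/W
Q' = ΔT/ΣR = (280.51 K − 296.8 K)/9.811 = -1.660 W/m
From the inner boundary to the polyurethane foam/aerogel blanket interface, ΣR_partial = 5.066 m·K/W.
T_interface = T_in − Q'·ΣR_partial = 280.51 K − (-1.660)(5.066) = 288.9 K

T = 288.9 K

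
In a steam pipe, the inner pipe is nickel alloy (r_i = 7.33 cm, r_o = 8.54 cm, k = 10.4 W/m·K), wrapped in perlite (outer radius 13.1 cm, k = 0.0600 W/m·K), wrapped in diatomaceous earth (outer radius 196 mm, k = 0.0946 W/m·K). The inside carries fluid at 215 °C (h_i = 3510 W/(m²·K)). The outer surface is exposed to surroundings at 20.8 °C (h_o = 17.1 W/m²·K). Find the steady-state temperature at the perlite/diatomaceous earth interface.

T = 96.4 °C

Series thermal resistances, inner to outer:
  R'_conv,in = 1/(2πr h) = 1/(2π·0.0733·3510) = 6.186×10^-4 m·K/W
  R'_nickel alloy = ln(0.0854/0.0733)/(2πk) = 0.1528/(2π·10.4) = 0.002338 m·K/W
  R'_perlite = ln(0.131/0.0854)/(2πk) = 0.4279/(2π·0.0600) = 1.135 m·K/W
  R'_diatomaceous earth = ln(0.196/0.131)/(2πk) = 0.4029/(2π·0.0946) = 0.6779 m·K/W
  R'_conv,out = 1/(2πr h) = 1/(2π·0.196·17.1) = 0.04749 m·K/W
ΣR = 6.186×10^-4 + 0.002338 + 1.135 + 0.6779 + 0.04749 = 1.863 m·K/W
Q' = ΔT/ΣR = (215 °C − 20.8 °C)/1.863 = 104.2 W/m
From the inner boundary to the perlite/diatomaceous earth interface, ΣR_partial = 1.138 m·K/W.
T_interface = T_in − Q'·ΣR_partial = 215 °C − (104.2)(1.138) = 96.4 °C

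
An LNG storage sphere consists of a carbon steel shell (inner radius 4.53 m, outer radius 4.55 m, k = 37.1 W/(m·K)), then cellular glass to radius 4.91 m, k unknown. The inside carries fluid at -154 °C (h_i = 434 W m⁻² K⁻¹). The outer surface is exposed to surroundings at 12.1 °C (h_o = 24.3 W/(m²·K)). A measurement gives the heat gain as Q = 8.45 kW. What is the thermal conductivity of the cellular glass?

k = 0.0657 W/m·K

ΣR = ΔT/Q = |-154 − 12.1|/8450 = 0.01966 K/W
Known resistances:
  R_conv,in = 1/(4πr²h) = 1/(4π·4.53²·434) = 8.935×10^-6 K/W
  R_carbon steel = (1/4.53 − 1/4.55)/(4πk) = 9.703×10^-4/(4π·37.1) = 2.081×10^-6 K/W
  R_conv,out = 1/(4πr²h) = 1/(4π·4.91²·24.3) = 1.358×10^-4 K/W
R_cellular glass = ΣR − ΣR_known = 0.01966 − 1.468×10^-4 = 0.01951 K/W
(1/r₁−1/r₂)/(4πk) = 0.01951 ⇒ k = 0.01611/(4π·0.01951) = 0.0657 W/m·K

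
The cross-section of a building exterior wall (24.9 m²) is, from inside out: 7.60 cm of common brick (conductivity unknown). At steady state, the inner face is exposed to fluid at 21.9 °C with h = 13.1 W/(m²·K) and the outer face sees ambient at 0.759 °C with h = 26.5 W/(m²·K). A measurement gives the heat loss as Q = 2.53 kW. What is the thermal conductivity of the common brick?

k = 0.809 W/m·K

ΣR = ΔT/Q = |21.9 − 0.759|/2530 = 0.008356 K/W
Known resistances:
  R_conv,in = 1/(hA) = 1/(13.1·24.9) = 0.003066 K/W
  R_conv,out = 1/(hA) = 1/(26.5·24.9) = 0.001515 K/W
R_common brick = ΣR − ΣR_known = 0.008356 − 0.004581 = 0.003775 K/W
L/(kA) = 0.003775 ⇒ k = 0.0760/(0.003775·24.9) = 0.809 W/m·K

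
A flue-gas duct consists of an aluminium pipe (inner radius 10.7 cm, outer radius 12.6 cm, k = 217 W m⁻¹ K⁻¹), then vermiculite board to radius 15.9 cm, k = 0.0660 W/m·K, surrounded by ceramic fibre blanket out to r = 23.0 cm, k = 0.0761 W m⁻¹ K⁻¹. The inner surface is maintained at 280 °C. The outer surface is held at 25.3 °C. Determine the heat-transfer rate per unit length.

Series thermal resistances, inner to outer:
  R'_aluminium = ln(0.126/0.107)/(2πk) = 0.1635/(2π·217) = 1.199×10^-4 m·K/W
  R'_vermiculite board = ln(0.159/0.126)/(2πk) = 0.2326/(2π·0.0660) = 0.5610 m·K/W
  R'_ceramic fibre blanket = ln(0.230/0.159)/(2πk) = 0.3692/(2π·0.0761) = 0.7721 m·K/W
ΣR = 1.199×10^-4 + 0.5610 + 0.7721 = 1.333 m·K/W
Q' = ΔT/ΣR = (280 °C − 25.3 °C)/1.333 = 191 W/m

Q' = 191 W/m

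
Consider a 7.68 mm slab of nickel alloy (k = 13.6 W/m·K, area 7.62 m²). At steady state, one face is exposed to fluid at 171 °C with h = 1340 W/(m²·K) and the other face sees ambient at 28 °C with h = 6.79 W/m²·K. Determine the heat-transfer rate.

Q = 7330 W

Treat each layer as a resistance in series:
  R_conv,in = 1/(hA) = 1/(1340·7.62) = 9.794×10^-5 K/W
  R_nickel alloy = L/(kA) = 0.00768/(13.6·7.62) = 7.411×10^-5 K/W
  R_conv,out = 1/(hA) = 1/(6.79·7.62) = 0.01933 K/W
ΣR = 9.794×10^-5 + 7.411×10^-5 + 0.01933 = 0.01950 K/W
Q = ΔT/ΣR = (171 °C − 28 °C)/0.01950 = 7330 W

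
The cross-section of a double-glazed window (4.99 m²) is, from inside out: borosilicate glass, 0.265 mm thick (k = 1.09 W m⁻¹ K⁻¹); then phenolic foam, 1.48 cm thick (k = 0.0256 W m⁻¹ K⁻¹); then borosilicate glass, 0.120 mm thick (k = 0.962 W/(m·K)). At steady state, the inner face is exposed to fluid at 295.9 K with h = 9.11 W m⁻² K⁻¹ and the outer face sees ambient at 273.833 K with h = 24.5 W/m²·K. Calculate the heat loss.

Q = 151 W

Treat each layer as a resistance in series:
  R_conv,in = 1/(hA) = 1/(9.11·4.99) = 0.02200 K/W
  R_borosilicate glass = L/(kA) = 2.65×10^-4/(1.09·4.99) = 4.872×10^-5 K/W
  R_phenolic foam = L/(kA) = 0.0148/(0.0256·4.99) = 0.1159 K/W
  R_borosilicate glass = L/(kA) = 1.20×10^-4/(0.962·4.99) = 2.500×10^-5 K/W
  R_conv,out = 1/(hA) = 1/(24.5·4.99) = 0.008180 K/W
ΣR = 0.02200 + 4.872×10^-5 + 0.1159 + 2.500×10^-5 + 0.008180 = 0.1462 K/W
Q = ΔT/ΣR = (295.9 K − 273.833 K)/0.1462 = 151 W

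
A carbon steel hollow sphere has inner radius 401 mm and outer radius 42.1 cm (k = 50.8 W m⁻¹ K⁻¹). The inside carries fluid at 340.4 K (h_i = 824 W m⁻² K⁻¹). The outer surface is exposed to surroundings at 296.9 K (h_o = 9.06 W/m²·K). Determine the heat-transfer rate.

Q = 864 W

Resistance network (inner→outer):
  R_conv,in = 1/(4πr²h) = 1/(4π·0.401²·824) = 6.006×10^-4 K/W
  R_carbon steel = (1/0.401 − 1/0.421)/(4πk) = 0.1185/(4π·50.8) = 1.856×10^-4 K/W
  R_conv,out = 1/(4πr²h) = 1/(4π·0.421²·9.06) = 0.04956 K/W
ΣR = 6.006×10^-4 + 1.856×10^-4 + 0.04956 = 0.05035 K/W
Q = ΔT/ΣR = (340.4 K − 296.9 K)/0.05035 = 864 W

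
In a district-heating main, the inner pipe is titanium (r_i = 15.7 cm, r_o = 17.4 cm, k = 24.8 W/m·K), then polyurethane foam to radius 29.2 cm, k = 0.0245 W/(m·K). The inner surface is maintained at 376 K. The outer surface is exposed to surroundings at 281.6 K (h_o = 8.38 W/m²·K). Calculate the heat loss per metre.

Q' = 27.5 W/m

Series thermal resistances, inner to outer:
  R'_titanium = ln(0.174/0.157)/(2πk) = 0.1028/(2π·24.8) = 6.598×10^-4 m·K/W
  R'_polyurethane foam = ln(0.292/0.174)/(2πk) = 0.5177/(2π·0.0245) = 3.363 m·K/W
  R'_conv,out = 1/(2πr h) = 1/(2π·0.292·8.38) = 0.06504 m·K/W
ΣR = 6.598×10^-4 + 3.363 + 0.06504 = 3.429 m·K/W
Q' = ΔT/ΣR = (376 K − 281.6 K)/3.429 = 27.5 W/m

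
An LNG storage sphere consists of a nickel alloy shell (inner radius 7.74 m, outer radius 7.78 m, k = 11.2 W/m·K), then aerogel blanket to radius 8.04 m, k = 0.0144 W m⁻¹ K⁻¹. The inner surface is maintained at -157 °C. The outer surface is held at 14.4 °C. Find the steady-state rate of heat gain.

Q = 7460 W

Resistance network (inner→outer):
  R_nickel alloy = (1/7.74 − 1/7.78)/(4πk) = 6.643×10^-4/(4π·11.2) = 4.720×10^-6 K/W
  R_aerogel blanket = (1/7.78 − 1/8.04)/(4πk) = 0.004157/(4π·0.0144) = 0.02297 K/W
ΣR = 4.720×10^-6 + 0.02297 = 0.02297 K/W
Q = ΔT/ΣR = (-157 °C − 14.4 °C)/0.02297 = -7460 W
(Negative Q ⇒ heat flows inward; heat gain = 7460 W.)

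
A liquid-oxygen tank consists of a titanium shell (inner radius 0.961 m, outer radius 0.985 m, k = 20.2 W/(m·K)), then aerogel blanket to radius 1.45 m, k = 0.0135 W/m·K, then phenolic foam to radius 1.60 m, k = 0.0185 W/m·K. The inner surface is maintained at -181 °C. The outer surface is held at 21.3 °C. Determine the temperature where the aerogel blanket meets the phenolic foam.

Series thermal resistances, inner to outer:
  R_titanium = (1/0.961 − 1/0.985)/(4πk) = 0.02535/(4π·20.2) = 9.988×10^-5 K/W
  R_aerogel blanket = (1/0.985 − 1/1.45)/(4πk) = 0.3256/(4π·0.0135) = 1.919 K/W
  R_phenolic foam = (1/1.45 − 1/1.60)/(4πk) = 0.06466/(4π·0.0185) = 0.2781 K/W
ΣR = 9.988×10^-5 + 1.919 + 0.2781 = 2.197 K/W
Q = ΔT/ΣR = (-181 °C − 21.3 °C)/2.197 = -92.08 W
From the inner boundary to the aerogel blanket/phenolic foam interface, ΣR_partial = 1.919 K/W.
T_interface = T_in − Q·ΣR_partial = -181 °C − (-92.08)(1.919) = -4.3 °C

T = -4.3 °C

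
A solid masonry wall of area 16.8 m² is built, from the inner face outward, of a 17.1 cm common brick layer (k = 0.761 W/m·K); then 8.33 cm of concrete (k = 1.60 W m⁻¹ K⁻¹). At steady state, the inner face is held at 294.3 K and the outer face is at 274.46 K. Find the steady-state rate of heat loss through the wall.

Q = 1200 W

Resistance network (inner→outer):
  R_common brick = L/(kA) = 0.171/(0.761·16.8) = 0.01338 K/W
  R_concrete = L/(kA) = 0.0833/(1.60·16.8) = 0.003099 K/W
ΣR = 0.01338 + 0.003099 = 0.01648 K/W
Q = ΔT/ΣR = (294.3 K − 274.46 K)/0.01648 = 1200 W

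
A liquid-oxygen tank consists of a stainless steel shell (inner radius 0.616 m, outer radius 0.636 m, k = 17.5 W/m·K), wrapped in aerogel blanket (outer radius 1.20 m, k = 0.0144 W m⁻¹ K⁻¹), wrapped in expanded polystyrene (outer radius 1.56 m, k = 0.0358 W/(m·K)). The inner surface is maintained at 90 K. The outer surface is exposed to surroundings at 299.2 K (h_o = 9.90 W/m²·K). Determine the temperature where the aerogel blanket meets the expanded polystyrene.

T = 279.2 K

Resistance network (inner→outer):
  R_stainless steel = (1/0.616 − 1/0.636)/(4πk) = 0.05105/(4π·17.5) = 2.321×10^-4 K/W
  R_aerogel blanket = (1/0.636 − 1/1.20)/(4πk) = 0.7390/(4π·0.0144) = 4.084 K/W
  R_expanded polystyrene = (1/1.20 − 1/1.56)/(4πk) = 0.1923/(4π·0.0358) = 0.4275 K/W
  R_conv,out = 1/(4πr²h) = 1/(4π·1.56²·9.90) = 0.003303 K/W
ΣR = 2.321×10^-4 + 4.084 + 0.4275 + 0.003303 = 4.515 K/W
Q = ΔT/ΣR = (90 K − 299.2 K)/4.515 = -46.33 W
From the inner boundary to the aerogel blanket/expanded polystyrene interface, ΣR_partial = 4.084 K/W.
T_interface = T_in − Q·ΣR_partial = 90 K − (-46.33)(4.084) = 279.2 K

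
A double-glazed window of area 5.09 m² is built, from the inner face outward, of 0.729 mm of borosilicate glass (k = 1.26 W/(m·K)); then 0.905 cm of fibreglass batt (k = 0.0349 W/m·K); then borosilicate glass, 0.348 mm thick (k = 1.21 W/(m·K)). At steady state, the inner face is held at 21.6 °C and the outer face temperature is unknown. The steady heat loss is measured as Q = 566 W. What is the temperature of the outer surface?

Sum the resistances:
  R_borosilicate glass = L/(kA) = 7.29×10^-4/(1.26·5.09) = 1.137×10^-4 K/W
  R_fibreglass batt = L/(kA) = 0.00905/(0.0349·5.09) = 0.05095 K/W
  R_borosilicate glass = L/(kA) = 3.48×10^-4/(1.21·5.09) = 5.650×10^-5 K/W
ΣR = 0.05112 K/W
ΔT = Q·ΣR = 566 × 0.05112 = 28.93 K
Heat flows outward, so T_out = T_in − ΔT = 21.6 − 28.93 = -7.33 °C

T_out = -7.33 °C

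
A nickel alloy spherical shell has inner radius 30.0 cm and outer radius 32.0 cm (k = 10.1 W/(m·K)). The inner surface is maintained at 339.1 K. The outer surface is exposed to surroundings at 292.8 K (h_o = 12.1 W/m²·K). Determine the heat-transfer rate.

Q = 703 W

Treat each layer as a resistance in series:
  R_nickel alloy = (1/0.300 − 1/0.320)/(4πk) = 0.2083/(4π·10.1) = 0.001641 K/W
  R_conv,out = 1/(4πr²h) = 1/(4π·0.320²·12.1) = 0.06423 K/W
ΣR = 0.001641 + 0.06423 = 0.06587 K/W
Q = ΔT/ΣR = (339.1 K − 292.8 K)/0.06587 = 703 W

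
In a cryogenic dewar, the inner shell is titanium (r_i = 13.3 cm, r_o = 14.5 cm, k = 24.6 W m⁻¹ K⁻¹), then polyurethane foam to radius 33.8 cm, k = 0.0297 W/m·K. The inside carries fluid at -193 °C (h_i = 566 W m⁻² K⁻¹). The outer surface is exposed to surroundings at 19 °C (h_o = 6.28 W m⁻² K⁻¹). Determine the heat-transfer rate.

Q = 19.9 W

Resistance network (inner→outer):
  R_conv,in = 1/(4πr²h) = 1/(4π·0.133²·566) = 0.007948 K/W
  R_titanium = (1/0.133 − 1/0.145)/(4πk) = 0.6222/(4π·24.6) = 0.002013 K/W
  R_polyurethane foam = (1/0.145 − 1/0.338)/(4πk) = 3.938/(4π·0.0297) = 10.55 K/W
  R_conv,out = 1/(4πr²h) = 1/(4π·0.338²·6.28) = 0.1109 K/W
ΣR = 0.007948 + 0.002013 + 10.55 + 0.1109 = 10.67 K/W
Q = ΔT/ΣR = (-193 °C − 19 °C)/10.67 = -19.9 W
(Negative Q ⇒ heat flows inward; heat gain = 19.9 W.)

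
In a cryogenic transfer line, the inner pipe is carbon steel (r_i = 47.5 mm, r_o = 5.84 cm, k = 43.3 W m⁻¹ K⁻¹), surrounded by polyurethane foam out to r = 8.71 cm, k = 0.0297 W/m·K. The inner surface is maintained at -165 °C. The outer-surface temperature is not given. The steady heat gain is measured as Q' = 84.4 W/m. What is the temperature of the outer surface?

T_out = 15.9 °C

Series resistances:
  R'_carbon steel = ln(0.0584/0.0475)/(2πk) = 0.2066/(2π·43.3) = 7.593×10^-4 m·K/W
  R'_polyurethane foam = ln(0.0871/0.0584)/(2πk) = 0.3997/(2π·0.0297) = 2.142 m·K/W
ΣR = 2.143 m·K/W
ΔT = Q'·ΣR = 84.4 × 2.143 = 180.9 K
Heat flows inward, so T_out = T_in + ΔT = -165 + 180.9 = 15.9 °C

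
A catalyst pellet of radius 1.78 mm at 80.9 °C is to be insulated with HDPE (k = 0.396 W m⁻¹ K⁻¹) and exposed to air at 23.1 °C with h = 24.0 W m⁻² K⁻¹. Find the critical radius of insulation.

r_cr = 3.30 cm

For a sphere, r_cr = 2k_ins/h = 2·0.396/24.0 = 0.0330 m = 3.30 cm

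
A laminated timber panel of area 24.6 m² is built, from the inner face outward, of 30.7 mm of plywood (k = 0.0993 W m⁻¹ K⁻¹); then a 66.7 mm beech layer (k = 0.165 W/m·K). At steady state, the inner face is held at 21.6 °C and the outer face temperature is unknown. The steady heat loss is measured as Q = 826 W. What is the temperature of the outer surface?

T_out = -2.35 °C

Series resistances:
  R_plywood = L/(kA) = 0.0307/(0.0993·24.6) = 0.01257 K/W
  R_beech = L/(kA) = 0.0667/(0.165·24.6) = 0.01643 K/W
ΣR = 0.02900 K/W
ΔT = Q·ΣR = 826 × 0.02900 = 23.95 K
Heat flows outward, so T_out = T_in − ΔT = 21.6 − 23.95 = -2.35 °C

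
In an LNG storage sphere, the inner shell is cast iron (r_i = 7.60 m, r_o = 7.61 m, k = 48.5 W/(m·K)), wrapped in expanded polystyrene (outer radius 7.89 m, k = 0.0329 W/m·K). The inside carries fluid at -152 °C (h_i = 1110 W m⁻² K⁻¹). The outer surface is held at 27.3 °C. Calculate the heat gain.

Treat each layer as a resistance in series:
  R_conv,in = 1/(4πr²h) = 1/(4π·7.60²·1110) = 1.241×10^-6 K/W
  R_cast iron = (1/7.60 − 1/7.61)/(4πk) = 1.729×10^-4/(4π·48.5) = 2.837×10^-7 K/W
  R_expanded polystyrene = (1/7.61 − 1/7.89)/(4πk) = 0.004663/(4π·0.0329) = 0.01128 K/W
ΣR = 1.241×10^-6 + 2.837×10^-7 + 0.01128 = 0.01128 K/W
Q = ΔT/ΣR = (-152 °C − 27.3 °C)/0.01128 = -15900 W
(Negative Q ⇒ heat flows inward; heat gain = 15900 W.)

Q = 15900 W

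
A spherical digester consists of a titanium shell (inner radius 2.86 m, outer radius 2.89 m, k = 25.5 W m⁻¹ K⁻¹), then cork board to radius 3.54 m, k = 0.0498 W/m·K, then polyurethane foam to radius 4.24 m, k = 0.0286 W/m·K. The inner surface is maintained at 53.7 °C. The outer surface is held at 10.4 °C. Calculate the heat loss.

Treat each layer as a resistance in series:
  R_titanium = (1/2.86 − 1/2.89)/(4πk) = 0.003630/(4π·25.5) = 1.133×10^-5 K/W
  R_cork board = (1/2.89 − 1/3.54)/(4πk) = 0.06353/(4π·0.0498) = 0.1015 K/W
  R_polyurethane foam = (1/3.54 − 1/4.24)/(4πk) = 0.04664/(4π·0.0286) = 0.1298 K/W
ΣR = 1.133×10^-5 + 0.1015 + 0.1298 = 0.2313 K/W
Q = ΔT/ΣR = (53.7 °C − 10.4 °C)/0.2313 = 187 W

Q = 187 W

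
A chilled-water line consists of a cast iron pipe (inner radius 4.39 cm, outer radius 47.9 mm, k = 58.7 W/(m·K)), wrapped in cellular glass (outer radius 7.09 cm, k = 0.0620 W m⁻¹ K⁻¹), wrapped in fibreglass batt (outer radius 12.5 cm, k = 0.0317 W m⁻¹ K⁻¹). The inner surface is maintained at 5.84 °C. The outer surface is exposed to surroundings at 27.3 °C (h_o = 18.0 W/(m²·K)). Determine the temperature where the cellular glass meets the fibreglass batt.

Series thermal resistances, inner to outer:
  R'_cast iron = ln(0.0479/0.0439)/(2πk) = 0.08720/(2π·58.7) = 2.364×10^-4 m·K/W
  R'_cellular glass = ln(0.0709/0.0479)/(2πk) = 0.3922/(2π·0.0620) = 1.007 m·K/W
  R'_fibreglass batt = ln(0.125/0.0709)/(2πk) = 0.5670/(2π·0.0317) = 2.847 m·K/W
  R'_conv,out = 1/(2πr h) = 1/(2π·0.125·18.0) = 0.07074 m·K/W
ΣR = 2.364×10^-4 + 1.007 + 2.847 + 0.07074 = 3.925 m·K/W
Q' = ΔT/ΣR = (5.84 °C − 27.3 °C)/3.925 = -5.468 W/m
From the inner boundary to the cellular glass/fibreglass batt interface, ΣR_partial = 1.007 m·K/W.
T_interface = T_in − Q'·ΣR_partial = 5.84 °C − (-5.468)(1.007) = 11.3 °C

T = 11.3 °C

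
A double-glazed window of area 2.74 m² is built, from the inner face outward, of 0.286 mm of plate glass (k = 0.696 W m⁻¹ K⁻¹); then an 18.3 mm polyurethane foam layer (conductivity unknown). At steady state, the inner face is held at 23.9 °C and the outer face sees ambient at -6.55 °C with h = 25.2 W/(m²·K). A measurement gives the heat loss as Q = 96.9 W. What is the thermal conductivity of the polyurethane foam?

ΣR = ΔT/Q = |23.9 − -6.55|/96.9 = 0.3142 K/W
Known resistances:
  R_plate glass = L/(kA) = 2.86×10^-4/(0.696·2.74) = 1.500×10^-4 K/W
  R_conv,out = 1/(hA) = 1/(25.2·2.74) = 0.01448 K/W
R_polyurethane foam = ΣR − ΣR_known = 0.3142 − 0.01463 = 0.2996 K/W
L/(kA) = 0.2996 ⇒ k = 0.0183/(0.2996·2.74) = 0.0223 W/m·K

k = 0.0223 W/m·K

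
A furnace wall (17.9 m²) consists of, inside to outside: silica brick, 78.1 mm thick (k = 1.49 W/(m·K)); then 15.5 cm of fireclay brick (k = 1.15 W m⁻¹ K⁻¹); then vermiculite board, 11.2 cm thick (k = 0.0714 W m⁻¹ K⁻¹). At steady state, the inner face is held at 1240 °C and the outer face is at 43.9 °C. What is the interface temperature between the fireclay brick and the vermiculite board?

Treat each layer as a resistance in series:
  R_silica brick = L/(kA) = 0.0781/(1.49·17.9) = 0.002928 K/W
  R_fireclay brick = L/(kA) = 0.155/(1.15·17.9) = 0.007530 K/W
  R_vermiculite board = L/(kA) = 0.112/(0.0714·17.9) = 0.08763 K/W
ΣR = 0.002928 + 0.007530 + 0.08763 = 0.09809 K/W
Q = ΔT/ΣR = (1240 °C − 43.9 °C)/0.09809 = 12190 W
From the inner boundary to the fireclay brick/vermiculite board interface, ΣR_partial = 0.01046 K/W.
T_interface = T_in − Q·ΣR_partial = 1240 °C − (12190)(0.01046) = 1112 °C

T = 1112 °C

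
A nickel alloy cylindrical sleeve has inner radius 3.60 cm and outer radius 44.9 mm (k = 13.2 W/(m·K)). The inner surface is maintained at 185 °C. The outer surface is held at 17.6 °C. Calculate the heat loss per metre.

Q' = 2πk·ΔT/ln(r₂/r₁) = 2π × 13.2 × 167.4 / ln(0.0449/0.0360) = 62800 W/m

Q' = 62800 W/m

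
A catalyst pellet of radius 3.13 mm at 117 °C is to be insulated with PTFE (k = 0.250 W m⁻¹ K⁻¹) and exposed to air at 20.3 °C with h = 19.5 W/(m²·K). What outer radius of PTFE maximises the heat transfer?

r_cr = 2.56 cm

For a sphere, r_cr = 2k_ins/h = 2·0.250/19.5 = 0.0256 m = 2.56 cm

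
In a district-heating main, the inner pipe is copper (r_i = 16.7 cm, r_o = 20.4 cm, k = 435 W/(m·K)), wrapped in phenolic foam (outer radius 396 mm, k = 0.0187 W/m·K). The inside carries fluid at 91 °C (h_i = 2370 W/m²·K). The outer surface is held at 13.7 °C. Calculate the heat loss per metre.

Resistance network (inner→outer):
  R'_conv,in = 1/(2πr h) = 1/(2π·0.167·2370) = 4.021×10^-4 m·K/W
  R'_copper = ln(0.204/0.167)/(2πk) = 0.2001/(2π·435) = 7.322×10^-5 m·K/W
  R'_phenolic foam = ln(0.396/0.204)/(2πk) = 0.6633/(2π·0.0187) = 5.645 m·K/W
ΣR = 4.021×10^-4 + 7.322×10^-5 + 5.645 = 5.645 m·K/W
Q' = ΔT/ΣR = (91 °C − 13.7 °C)/5.645 = 13.7 W/m

Q' = 13.7 W/m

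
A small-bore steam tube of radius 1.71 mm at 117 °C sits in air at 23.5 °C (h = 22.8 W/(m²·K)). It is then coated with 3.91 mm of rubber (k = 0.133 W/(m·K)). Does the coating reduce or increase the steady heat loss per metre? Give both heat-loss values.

Critical radius for a cylinder: r_cr = k/h = 0.00583 m = 0.583 cm.
Outer radius after coating: r₂ = 0.00171 + 0.00391 = 0.00562 m.
Since r₁ < r_cr and r₂ ≤ r_cr, the coating moves toward the maximum at r_cr — heat loss rises.
Bare: R = 1/(2πr₁h) = 4.082 m·K/W; Q = 93.5/4.082 = 22.9 W/m.
Coated: R = R_cond + R_conv = 2.666 m·K/W; Q = 93.5/2.666 = 35.1 W/m.

increases: 22.9 → 35.1 W/m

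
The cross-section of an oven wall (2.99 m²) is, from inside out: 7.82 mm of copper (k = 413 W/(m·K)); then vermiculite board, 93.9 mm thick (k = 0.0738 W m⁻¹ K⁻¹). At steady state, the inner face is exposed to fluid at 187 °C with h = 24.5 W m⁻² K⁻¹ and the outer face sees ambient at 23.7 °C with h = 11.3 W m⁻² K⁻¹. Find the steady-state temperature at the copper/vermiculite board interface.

T = 182 °C

Series thermal resistances, inner to outer:
  R_conv,in = 1/(hA) = 1/(24.5·2.99) = 0.01365 K/W
  R_copper = L/(kA) = 0.00782/(413·2.99) = 6.333×10^-6 K/W
  R_vermiculite board = L/(kA) = 0.0939/(0.0738·2.99) = 0.4255 K/W
  R_conv,out = 1/(hA) = 1/(11.3·2.99) = 0.02960 K/W
ΣR = 0.01365 + 6.333×10^-6 + 0.4255 + 0.02960 = 0.4688 K/W
Q = ΔT/ΣR = (187 °C − 23.7 °C)/0.4688 = 348.3 W
From the inner boundary to the copper/vermiculite board interface, ΣR_partial = 0.01366 K/W.
T_interface = T_in − Q·ΣR_partial = 187 °C − (348.3)(0.01366) = 182 °C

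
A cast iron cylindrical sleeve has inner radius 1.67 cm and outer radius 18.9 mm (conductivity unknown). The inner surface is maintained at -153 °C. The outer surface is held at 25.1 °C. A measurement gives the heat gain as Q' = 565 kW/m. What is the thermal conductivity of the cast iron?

k = 62.5 W/m·K

ΣR = ΔT/Q' = |-153 − 25.1|/5.65×10^5 = 3.152×10^-4 m·K/W
ln(r₂/r₁)/(2πk) = 3.152×10^-4 ⇒ k = 0.1238/(2π·3.152×10^-4) = 62.5 W/m·K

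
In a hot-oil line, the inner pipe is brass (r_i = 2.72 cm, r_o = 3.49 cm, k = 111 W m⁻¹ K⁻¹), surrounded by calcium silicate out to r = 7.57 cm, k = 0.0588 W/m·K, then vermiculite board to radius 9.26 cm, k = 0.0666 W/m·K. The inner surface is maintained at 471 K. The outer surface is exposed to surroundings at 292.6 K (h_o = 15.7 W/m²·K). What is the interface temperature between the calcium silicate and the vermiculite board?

T = 331.8 K

Treat each layer as a resistance in series:
  R'_brass = ln(0.0349/0.0272)/(2πk) = 0.2493/(2π·111) = 3.574×10^-4 m·K/W
  R'_calcium silicate = ln(0.0757/0.0349)/(2πk) = 0.7743/(2π·0.0588) = 2.096 m·K/W
  R'_vermiculite board = ln(0.0926/0.0757)/(2πk) = 0.2015/(2π·0.0666) = 0.4816 m·K/W
  R'_conv,out = 1/(2πr h) = 1/(2π·0.0926·15.7) = 0.1095 m·K/W
ΣR = 3.574×10^-4 + 2.096 + 0.4816 + 0.1095 = 2.687 m·K/W
Q' = ΔT/ΣR = (471 K − 292.6 K)/2.687 = 66.39 W/m
From the inner boundary to the calcium silicate/vermiculite board interface, ΣR_partial = 2.096 m·K/W.
T_interface = T_in − Q'·ΣR_partial = 471 K − (66.39)(2.096) = 331.8 K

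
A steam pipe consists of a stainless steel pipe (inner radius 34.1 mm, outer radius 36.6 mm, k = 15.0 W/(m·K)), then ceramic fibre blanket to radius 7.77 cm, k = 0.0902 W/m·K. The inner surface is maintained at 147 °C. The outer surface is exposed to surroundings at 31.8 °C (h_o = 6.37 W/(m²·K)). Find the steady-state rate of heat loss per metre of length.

Resistance network (inner→outer):
  R'_stainless steel = ln(0.0366/0.0341)/(2πk) = 0.07075/(2π·15.0) = 7.507×10^-4 m·K/W
  R'_ceramic fibre blanket = ln(0.0777/0.0366)/(2πk) = 0.7528/(2π·0.0902) = 1.328 m·K/W
  R'_conv,out = 1/(2πr h) = 1/(2π·0.0777·6.37) = 0.3216 m·K/W
ΣR = 7.507×10^-4 + 1.328 + 0.3216 = 1.650 m·K/W
Q' = ΔT/ΣR = (147 °C − 31.8 °C)/1.650 = 69.8 W/m

Q' = 69.8 W/m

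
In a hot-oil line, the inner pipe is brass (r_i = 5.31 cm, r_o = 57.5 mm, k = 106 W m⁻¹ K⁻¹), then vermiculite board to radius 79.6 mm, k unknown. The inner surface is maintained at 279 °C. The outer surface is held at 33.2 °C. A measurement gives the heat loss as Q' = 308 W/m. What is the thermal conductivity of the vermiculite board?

k = 0.0649 W/m·K

ΣR = ΔT/Q' = |279 − 33.2|/308 = 0.7981 m·K/W
Known resistances:
  R'_brass = ln(0.0575/0.0531)/(2πk) = 0.07961/(2π·106) = 1.195×10^-4 m·K/W
R_vermiculite board = ΣR − ΣR_known = 0.7981 − 1.195×10^-4 = 0.7980 m·K/W
ln(r₂/r₁)/(2πk) = 0.7980 ⇒ k = 0.3252/(2π·0.7980) = 0.0649 W/m·K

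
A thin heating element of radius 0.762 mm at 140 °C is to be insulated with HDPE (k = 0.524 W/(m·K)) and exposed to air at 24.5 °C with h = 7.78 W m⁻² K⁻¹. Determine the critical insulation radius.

For a cylinder, r_cr = k_ins/h = 0.524/7.78 = 0.0674 m = 6.74 cm

r_cr = 6.74 cm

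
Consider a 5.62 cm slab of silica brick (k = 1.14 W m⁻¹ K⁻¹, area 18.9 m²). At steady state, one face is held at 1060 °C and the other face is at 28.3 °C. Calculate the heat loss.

Q = 396 kW

Q = kA·ΔT/L = 1.14 × 18.9 × |1060 °C − 28.3 °C| / 0.0562 = 3.96×10^5 W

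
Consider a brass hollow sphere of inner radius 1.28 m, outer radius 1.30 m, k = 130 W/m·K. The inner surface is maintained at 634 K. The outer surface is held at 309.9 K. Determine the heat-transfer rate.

Q = 4πk·ΔT/(1/r₁ − 1/r₂) = 4π × 130 × 324.1 / (1/1.28 − 1/1.30) = 4.41×10^7 W

Q = 44100 kW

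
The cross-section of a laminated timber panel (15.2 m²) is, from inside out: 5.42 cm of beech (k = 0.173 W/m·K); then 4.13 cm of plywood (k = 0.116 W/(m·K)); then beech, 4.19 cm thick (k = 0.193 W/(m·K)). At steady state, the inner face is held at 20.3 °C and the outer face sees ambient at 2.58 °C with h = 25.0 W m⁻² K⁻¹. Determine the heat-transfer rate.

Resistance network (inner→outer):
  R_beech = L/(kA) = 0.0542/(0.173·15.2) = 0.02061 K/W
  R_plywood = L/(kA) = 0.0413/(0.116·15.2) = 0.02342 K/W
  R_beech = L/(kA) = 0.0419/(0.193·15.2) = 0.01428 K/W
  R_conv,out = 1/(hA) = 1/(25.0·15.2) = 0.002632 K/W
ΣR = 0.02061 + 0.02342 + 0.01428 + 0.002632 = 0.06094 K/W
Q = ΔT/ΣR = (20.3 °C − 2.58 °C)/0.06094 = 291 W

Q = 291 W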